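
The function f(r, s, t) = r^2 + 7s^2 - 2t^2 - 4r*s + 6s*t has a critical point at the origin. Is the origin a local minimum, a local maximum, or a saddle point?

The Hessian at the origin is H = [[2, -4, 0], [-4, 14, 6], [0, 6, -4]].
An LDLᵀ factorisation of H has diagonal entries 2, 6, -10.
Counting signs: 2 positive, 1 negative.
H is indefinite, so the origin is a saddle point.

saddle point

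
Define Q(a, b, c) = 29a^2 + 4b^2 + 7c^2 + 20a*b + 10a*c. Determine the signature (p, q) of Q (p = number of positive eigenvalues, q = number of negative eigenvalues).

(3, 0)

Write A = [[29, 10, 5], [10, 4, 0], [5, 0, 7]].
Symmetric row and column elimination reduces A to a congruent diagonal form with pivots 29, 16/29, 3/4.
That gives 3 positive pivots.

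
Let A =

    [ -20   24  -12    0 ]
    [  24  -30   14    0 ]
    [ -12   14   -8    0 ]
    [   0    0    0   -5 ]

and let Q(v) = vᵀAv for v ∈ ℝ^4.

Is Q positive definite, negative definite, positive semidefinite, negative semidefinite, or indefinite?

Congruent diagonalization of A (simultaneous row and column reduction) yields pivots -20, -6/5, -2/3, -5.
So there are 4 negative pivots.
Hence Q is negative definite.

negative definite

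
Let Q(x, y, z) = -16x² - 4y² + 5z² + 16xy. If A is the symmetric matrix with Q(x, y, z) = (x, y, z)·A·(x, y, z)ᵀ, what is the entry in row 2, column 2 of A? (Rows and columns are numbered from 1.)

The coefficient of y² in Q is -4, and that is exactly A[2,2].

-4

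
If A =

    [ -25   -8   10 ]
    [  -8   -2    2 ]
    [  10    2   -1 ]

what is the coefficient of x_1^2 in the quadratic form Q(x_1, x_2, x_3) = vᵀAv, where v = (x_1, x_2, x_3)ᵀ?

-25

The coefficient of x_1^2 is the diagonal entry A[1,1] = -25.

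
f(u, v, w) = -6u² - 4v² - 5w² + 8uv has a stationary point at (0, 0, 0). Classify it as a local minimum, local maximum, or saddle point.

local maximum

The Hessian at the origin is H = [[-12, 8, 0], [8, -8, 0], [0, 0, -10]].
Congruent diagonalization of H (simultaneous row and column reduction) yields pivots -12, -8/3, -10.
So there are 3 negative pivots.
H is negative definite, so the origin is a strict local maximum.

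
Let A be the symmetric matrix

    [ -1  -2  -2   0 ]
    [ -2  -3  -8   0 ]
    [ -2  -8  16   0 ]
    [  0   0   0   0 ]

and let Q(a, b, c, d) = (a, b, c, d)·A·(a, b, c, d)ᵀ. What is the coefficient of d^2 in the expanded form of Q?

The coefficient of d^2 is the diagonal entry A[4,4] = 0.

0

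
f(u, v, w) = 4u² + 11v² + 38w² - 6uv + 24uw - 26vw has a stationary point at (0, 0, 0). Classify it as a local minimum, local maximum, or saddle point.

The Hessian at the origin is H = [[8, -6, 24], [-6, 22, -26], [24, -26, 76]].
Symmetric row and column elimination reduces H to a congruent diagonal form with pivots 8, 35/2, 12/35.
That gives 3 positive pivots.
H is positive definite, so the origin is a strict local minimum.

local minimum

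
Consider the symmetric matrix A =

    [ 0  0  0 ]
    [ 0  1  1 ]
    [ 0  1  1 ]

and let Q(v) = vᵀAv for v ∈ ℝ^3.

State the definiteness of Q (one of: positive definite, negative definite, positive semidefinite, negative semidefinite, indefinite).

positive semidefinite

Row-reducing A symmetrically gives the diagonal entries 0, 1, 0.
So there are 1 positive, 2 zero pivots.
Hence Q is positive semidefinite.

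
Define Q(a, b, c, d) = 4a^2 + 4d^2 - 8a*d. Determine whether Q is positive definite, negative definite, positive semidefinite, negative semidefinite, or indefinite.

The symmetric matrix is A = [[4, 0, 0, -4], [0, 0, 0, 0], [0, 0, 0, 0], [-4, 0, 0, 4]].
Congruent diagonalization of A (simultaneous row and column reduction) yields pivots 4, 0, 0, 0.
That gives 1 positive, 3 zero pivots.
Hence Q is positive semidefinite.

positive semidefinite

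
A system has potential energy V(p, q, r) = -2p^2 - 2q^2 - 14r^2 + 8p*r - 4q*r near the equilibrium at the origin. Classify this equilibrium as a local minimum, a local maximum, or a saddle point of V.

The Hessian at the origin is H = [[-4, 0, 8], [0, -4, -4], [8, -4, -28]].
Applying the same elementary operations to the rows and columns of H produces a congruent diagonal matrix with entries -4, -4, -8.
That gives 3 negative pivots.
H is negative definite, so the origin is a strict local maximum.

local maximum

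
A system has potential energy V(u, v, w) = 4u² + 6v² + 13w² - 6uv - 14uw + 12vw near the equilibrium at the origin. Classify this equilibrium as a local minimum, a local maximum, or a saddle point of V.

The Hessian at the origin is H = [[8, -6, -14], [-6, 12, 12], [-14, 12, 26]].
Congruent diagonalization of H (simultaneous row and column reduction) yields pivots 8, 15/2, 6/5.
Counting signs: 3 positive.
H is positive definite, so the origin is a strict local minimum.

local minimum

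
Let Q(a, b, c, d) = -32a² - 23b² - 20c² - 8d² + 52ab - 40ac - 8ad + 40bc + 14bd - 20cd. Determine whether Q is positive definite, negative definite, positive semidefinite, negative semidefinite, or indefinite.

The associated matrix is A = [[-32, 26, -20, -4], [26, -23, 20, 7], [-20, 20, -20, -10], [-4, 7, -10, -8]].
Applying the same elementary operations to the rows and columns of A produces a congruent diagonal matrix with entries -32, -15/8, 0, 0.
So there are 2 negative, 2 zero pivots.
Hence Q is negative semidefinite.

negative semidefinite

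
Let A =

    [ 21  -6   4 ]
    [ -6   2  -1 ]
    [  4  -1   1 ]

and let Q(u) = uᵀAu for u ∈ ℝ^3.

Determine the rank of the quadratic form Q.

3

Symmetric row and column elimination reduces A to a congruent diagonal form with pivots 21, 2/7, 1/6.
So there are 3 positive pivots.
The rank is the number of nonzero pivots: 3.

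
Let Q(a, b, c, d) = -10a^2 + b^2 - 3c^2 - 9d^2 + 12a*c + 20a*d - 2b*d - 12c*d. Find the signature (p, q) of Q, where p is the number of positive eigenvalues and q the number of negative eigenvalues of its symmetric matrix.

The associated matrix is A = [[-10, 0, 6, 10], [0, 1, 0, -1], [6, 0, -3, -6], [10, -1, -6, -9]].
Row-reducing A symmetrically gives the diagonal entries -10, 1, 3/5, 0.
That gives 2 positive, 1 negative, 1 zero pivots.

(2, 1)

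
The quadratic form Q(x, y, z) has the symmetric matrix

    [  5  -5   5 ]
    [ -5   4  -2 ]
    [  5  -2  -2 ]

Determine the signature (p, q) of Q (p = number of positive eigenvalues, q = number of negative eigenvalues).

(2, 1)

Symmetric row and column elimination reduces A to a congruent diagonal form with pivots 5, -1, 2.
So there are 2 positive, 1 negative pivots.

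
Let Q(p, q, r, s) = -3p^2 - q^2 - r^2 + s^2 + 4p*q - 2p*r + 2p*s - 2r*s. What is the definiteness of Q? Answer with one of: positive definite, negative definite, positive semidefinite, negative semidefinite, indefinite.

Write A = [[-3, 2, -1, 1], [2, -1, 0, 0], [-1, 0, -1, -1], [1, 0, -1, 1]].
Applying the same elementary operations to the rows and columns of A produces a congruent diagonal matrix with entries -3, 1/3, -2, 0.
That gives 1 positive, 2 negative, 1 zero pivots.
Hence Q is indefinite.

indefinite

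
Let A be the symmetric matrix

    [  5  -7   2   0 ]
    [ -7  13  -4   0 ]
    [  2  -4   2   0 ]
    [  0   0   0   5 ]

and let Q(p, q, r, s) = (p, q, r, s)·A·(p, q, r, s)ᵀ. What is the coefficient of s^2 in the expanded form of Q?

5

The coefficient of s^2 is the diagonal entry A[4,4] = 5.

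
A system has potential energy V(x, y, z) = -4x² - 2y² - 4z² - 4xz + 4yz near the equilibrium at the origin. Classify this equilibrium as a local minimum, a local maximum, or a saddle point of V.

local maximum

The Hessian at the origin is H = [[-8, 0, -4], [0, -4, 4], [-4, 4, -8]].
An LDLᵀ factorisation of H has diagonal entries -8, -4, -2.
Counting signs: 3 negative.
H is negative definite, so the origin is a strict local maximum.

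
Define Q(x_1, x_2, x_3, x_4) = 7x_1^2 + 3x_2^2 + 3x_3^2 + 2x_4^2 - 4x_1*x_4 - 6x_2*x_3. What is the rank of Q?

3

The symmetric matrix is A = [[7, 0, 0, -2], [0, 3, -3, 0], [0, -3, 3, 0], [-2, 0, 0, 2]].
Row-reducing A symmetrically gives the diagonal entries 7, 3, 0, 10/7.
So there are 3 positive, 1 zero pivots.
The rank is the number of nonzero pivots: 3.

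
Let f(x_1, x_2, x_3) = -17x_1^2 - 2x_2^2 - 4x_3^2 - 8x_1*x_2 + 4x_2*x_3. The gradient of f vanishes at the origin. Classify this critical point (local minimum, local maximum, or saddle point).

local maximum

The Hessian at the origin is H = [[-34, -8, 0], [-8, -4, 4], [0, 4, -8]].
Row-reducing H symmetrically gives the diagonal entries -34, -36/17, -4/9.
Counting signs: 3 negative.
H is negative definite, so the origin is a strict local maximum.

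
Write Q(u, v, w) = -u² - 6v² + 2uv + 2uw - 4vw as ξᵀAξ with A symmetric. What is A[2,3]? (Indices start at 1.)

The coefficient of v·w in Q is -4. For a symmetric A this equals A[2,3] + A[3,2] = 2·A[2,3].
So A[2,3] = -4/2 = -2.

-2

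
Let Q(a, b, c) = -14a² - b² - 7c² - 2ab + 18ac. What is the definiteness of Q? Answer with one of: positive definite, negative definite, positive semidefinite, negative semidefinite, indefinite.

The symmetric matrix of Q is A = [[-14, -1, 9], [-1, -1, 0], [9, 0, -7]].
Leading principal minors: Δ_1 = -14, Δ_2 = 13, Δ_3 = -10.
The signs alternate starting with Δ_1 < 0, so by Sylvester's criterion Q is negative definite.

negative definite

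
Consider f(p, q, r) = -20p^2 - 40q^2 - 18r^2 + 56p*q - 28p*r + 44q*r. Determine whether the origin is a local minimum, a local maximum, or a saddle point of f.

The Hessian at the origin is H = [[-40, 56, -28], [56, -80, 44], [-28, 44, -36]].
An LDLᵀ factorisation of H has diagonal entries -40, -8/5, -2.
Counting signs: 3 negative.
H is negative definite, so the origin is a strict local maximum.

local maximum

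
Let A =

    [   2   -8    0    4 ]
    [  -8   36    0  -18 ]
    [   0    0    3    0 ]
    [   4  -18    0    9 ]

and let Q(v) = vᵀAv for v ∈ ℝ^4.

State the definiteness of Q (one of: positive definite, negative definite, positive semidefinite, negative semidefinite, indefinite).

positive semidefinite

Row-reducing A symmetrically gives the diagonal entries 2, 4, 3, 0.
Counting signs: 3 positive, 1 zero.
Hence Q is positive semidefinite.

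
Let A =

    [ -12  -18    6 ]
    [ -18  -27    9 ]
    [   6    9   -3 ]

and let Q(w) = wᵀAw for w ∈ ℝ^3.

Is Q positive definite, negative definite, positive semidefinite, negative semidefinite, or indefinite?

negative semidefinite

Row-reducing A symmetrically gives the diagonal entries -12, 0, 0.
Counting signs: 1 negative, 2 zero.
Hence Q is negative semidefinite.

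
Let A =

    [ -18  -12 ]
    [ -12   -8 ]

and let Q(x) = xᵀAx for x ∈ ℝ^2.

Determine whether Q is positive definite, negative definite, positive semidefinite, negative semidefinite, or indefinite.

Congruent diagonalization of A (simultaneous row and column reduction) yields pivots -18, 0.
Counting signs: 1 negative, 1 zero.
Hence Q is negative semidefinite.

negative semidefinite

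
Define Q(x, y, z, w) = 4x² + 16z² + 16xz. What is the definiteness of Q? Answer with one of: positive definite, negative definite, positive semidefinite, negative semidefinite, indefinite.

The symmetric matrix is A = [[4, 0, 8, 0], [0, 0, 0, 0], [8, 0, 16, 0], [0, 0, 0, 0]].
Applying the same elementary operations to the rows and columns of A produces a congruent diagonal matrix with entries 4, 0, 0, 0.
So there are 1 positive, 3 zero pivots.
Hence Q is positive semidefinite.

positive semidefinite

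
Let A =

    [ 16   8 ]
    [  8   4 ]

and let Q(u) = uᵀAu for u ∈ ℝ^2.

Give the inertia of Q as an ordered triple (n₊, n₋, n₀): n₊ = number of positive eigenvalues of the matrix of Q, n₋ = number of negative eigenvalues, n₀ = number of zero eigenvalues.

Symmetric row and column elimination reduces A to a congruent diagonal form with pivots 16, 0.
Counting signs: 1 positive, 1 zero.

(1, 0, 1)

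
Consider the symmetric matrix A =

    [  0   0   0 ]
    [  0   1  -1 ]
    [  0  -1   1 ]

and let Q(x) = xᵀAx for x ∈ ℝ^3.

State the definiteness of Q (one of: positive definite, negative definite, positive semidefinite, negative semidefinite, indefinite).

positive semidefinite

Symmetric row and column elimination reduces A to a congruent diagonal form with pivots 0, 1, 0.
That gives 1 positive, 2 zero pivots.
Hence Q is positive semidefinite.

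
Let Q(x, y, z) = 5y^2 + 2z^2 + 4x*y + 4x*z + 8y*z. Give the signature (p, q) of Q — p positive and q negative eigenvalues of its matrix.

(1, 2)

The symmetric matrix is A = [[0, 2, 2], [2, 5, 4], [2, 4, 2]].
By Sylvester's law of inertia any congruent diagonalization of A has 1 positive, 2 negative and 0 zero entries.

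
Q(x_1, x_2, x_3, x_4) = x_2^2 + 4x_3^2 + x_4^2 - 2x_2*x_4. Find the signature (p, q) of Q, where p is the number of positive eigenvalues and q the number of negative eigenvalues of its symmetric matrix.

(2, 0)

The symmetric matrix is A = [[0, 0, 0, 0], [0, 1, 0, -1], [0, 0, 4, 0], [0, -1, 0, 1]].
Congruent diagonalization of A (simultaneous row and column reduction) yields pivots 0, 1, 4, 0.
So there are 2 positive, 2 zero pivots.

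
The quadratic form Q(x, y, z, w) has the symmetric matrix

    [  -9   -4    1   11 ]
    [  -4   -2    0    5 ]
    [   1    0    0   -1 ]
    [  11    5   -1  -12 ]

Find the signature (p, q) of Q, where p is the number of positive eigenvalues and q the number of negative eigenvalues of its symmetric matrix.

(2, 2)

Congruent diagonalization of A (simultaneous row and column reduction) yields pivots -9, -2/9, 1, 3/2.
So there are 2 positive, 2 negative pivots.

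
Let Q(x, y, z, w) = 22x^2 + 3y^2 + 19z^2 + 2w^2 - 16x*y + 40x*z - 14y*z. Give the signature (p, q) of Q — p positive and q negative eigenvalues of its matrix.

(3, 0)

The associated matrix is A = [[22, -8, 20, 0], [-8, 3, -7, 0], [20, -7, 19, 0], [0, 0, 0, 2]].
Symmetric row and column elimination reduces A to a congruent diagonal form with pivots 22, 1/11, 0, 2.
That gives 3 positive, 1 zero pivots.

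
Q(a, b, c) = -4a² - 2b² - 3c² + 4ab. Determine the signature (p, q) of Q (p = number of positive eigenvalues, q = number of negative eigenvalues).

(0, 3)

Write A = [[-4, 2, 0], [2, -2, 0], [0, 0, -3]].
Congruent diagonalization of A (simultaneous row and column reduction) yields pivots -4, -1, -3.
So there are 3 negative pivots.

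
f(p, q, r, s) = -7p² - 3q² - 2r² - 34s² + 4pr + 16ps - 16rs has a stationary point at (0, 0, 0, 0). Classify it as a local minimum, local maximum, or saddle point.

local maximum

The Hessian at the origin is H = [[-14, 0, 4, 16], [0, -6, 0, 0], [4, 0, -4, -16], [16, 0, -16, -68]].
Congruent diagonalization of H (simultaneous row and column reduction) yields pivots -14, -6, -20/7, -4.
Counting signs: 4 negative.
H is negative definite, so the origin is a strict local maximum.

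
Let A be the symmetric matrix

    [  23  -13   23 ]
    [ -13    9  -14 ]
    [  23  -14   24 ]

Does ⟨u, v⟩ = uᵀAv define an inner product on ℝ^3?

yes

Leading principal minors: Δ_1 = 23, Δ_2 = 38, Δ_3 = 15.
All leading principal minors are positive, so by Sylvester's criterion Q is positive definite.
⟨·,·⟩ is an inner product exactly when A is positive definite.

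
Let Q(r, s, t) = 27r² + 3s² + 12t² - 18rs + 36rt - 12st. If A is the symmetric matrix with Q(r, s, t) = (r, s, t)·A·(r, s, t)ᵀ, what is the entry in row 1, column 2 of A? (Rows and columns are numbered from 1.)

The coefficient of r·s in Q is -18. For a symmetric A this equals A[1,2] + A[2,1] = 2·A[1,2].
So A[1,2] = -18/2 = -9.

-9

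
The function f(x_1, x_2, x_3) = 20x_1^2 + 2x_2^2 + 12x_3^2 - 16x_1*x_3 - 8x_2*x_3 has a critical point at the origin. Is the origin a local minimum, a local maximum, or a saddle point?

local minimum

The Hessian at the origin is H = [[40, 0, -16], [0, 4, -8], [-16, -8, 24]].
Row-reducing H symmetrically gives the diagonal entries 40, 4, 8/5.
So there are 3 positive pivots.
H is positive definite, so the origin is a strict local minimum.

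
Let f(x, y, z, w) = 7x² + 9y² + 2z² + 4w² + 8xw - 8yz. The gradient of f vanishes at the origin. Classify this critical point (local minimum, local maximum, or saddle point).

local minimum

The Hessian at the origin is H = [[14, 0, 0, 8], [0, 18, -8, 0], [0, -8, 4, 0], [8, 0, 0, 8]].
Congruent diagonalization of H (simultaneous row and column reduction) yields pivots 14, 18, 4/9, 24/7.
That gives 4 positive pivots.
H is positive definite, so the origin is a strict local minimum.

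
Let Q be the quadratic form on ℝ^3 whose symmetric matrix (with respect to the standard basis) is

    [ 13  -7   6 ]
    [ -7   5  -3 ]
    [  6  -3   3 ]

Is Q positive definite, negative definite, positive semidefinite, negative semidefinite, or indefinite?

Row-reducing A symmetrically gives the diagonal entries 13, 16/13, 3/16.
So there are 3 positive pivots.
Hence Q is positive definite.

positive definite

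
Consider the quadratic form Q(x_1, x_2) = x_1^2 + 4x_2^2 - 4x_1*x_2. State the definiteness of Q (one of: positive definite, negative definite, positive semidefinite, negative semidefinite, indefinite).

positive semidefinite

Write A = [[1, -2], [-2, 4]].
Congruent diagonalization of A (simultaneous row and column reduction) yields pivots 1, 0.
That gives 1 positive, 1 zero pivots.
Hence Q is positive semidefinite.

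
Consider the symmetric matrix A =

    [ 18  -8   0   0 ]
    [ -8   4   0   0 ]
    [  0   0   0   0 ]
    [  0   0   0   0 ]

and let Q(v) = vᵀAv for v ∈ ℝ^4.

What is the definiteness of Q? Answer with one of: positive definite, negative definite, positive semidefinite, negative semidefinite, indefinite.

positive semidefinite

Row-reducing A symmetrically gives the diagonal entries 18, 4/9, 0, 0.
Counting signs: 2 positive, 2 zero.
Hence Q is positive semidefinite.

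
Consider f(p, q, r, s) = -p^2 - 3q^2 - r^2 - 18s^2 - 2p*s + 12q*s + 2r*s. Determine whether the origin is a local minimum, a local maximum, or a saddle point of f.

The Hessian at the origin is H = [[-2, 0, 0, -2], [0, -6, 0, 12], [0, 0, -2, 2], [-2, 12, 2, -36]].
Row-reducing H symmetrically gives the diagonal entries -2, -6, -2, -8.
So there are 4 negative pivots.
H is negative definite, so the origin is a strict local maximum.

local maximum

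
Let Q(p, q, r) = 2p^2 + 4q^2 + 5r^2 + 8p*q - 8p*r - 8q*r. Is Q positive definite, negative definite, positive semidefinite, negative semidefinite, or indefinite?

The associated matrix is A = [[2, 4, -4], [4, 4, -4], [-4, -4, 5]].
An LDLᵀ factorisation of A has diagonal entries 2, -4, 1.
That gives 2 positive, 1 negative pivots.
Hence Q is indefinite.

indefinite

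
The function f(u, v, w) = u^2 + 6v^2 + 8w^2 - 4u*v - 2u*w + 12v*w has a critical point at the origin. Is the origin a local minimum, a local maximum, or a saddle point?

The Hessian at the origin is H = [[2, -4, -2], [-4, 12, 12], [-2, 12, 16]].
An LDLᵀ factorisation of H has diagonal entries 2, 4, -2.
So there are 2 positive, 1 negative pivots.
H is indefinite, so the origin is a saddle point.

saddle point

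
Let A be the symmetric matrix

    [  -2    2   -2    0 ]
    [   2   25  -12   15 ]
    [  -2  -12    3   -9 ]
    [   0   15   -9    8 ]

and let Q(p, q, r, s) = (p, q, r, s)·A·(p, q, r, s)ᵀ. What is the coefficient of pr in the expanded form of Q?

The coefficient of pr is A[1,3] + A[3,1] = 2·(-2) = -4.

-4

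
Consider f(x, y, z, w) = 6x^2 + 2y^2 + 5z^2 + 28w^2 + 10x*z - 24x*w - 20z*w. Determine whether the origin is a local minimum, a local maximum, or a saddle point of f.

The Hessian at the origin is H = [[12, 0, 10, -24], [0, 4, 0, 0], [10, 0, 10, -20], [-24, 0, -20, 56]].
Row-reducing H symmetrically gives the diagonal entries 12, 4, 5/3, 8.
That gives 4 positive pivots.
H is positive definite, so the origin is a strict local minimum.

local minimum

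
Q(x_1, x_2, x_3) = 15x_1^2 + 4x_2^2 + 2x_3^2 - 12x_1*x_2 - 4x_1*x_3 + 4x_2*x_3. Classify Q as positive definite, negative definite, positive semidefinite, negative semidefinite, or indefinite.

Write A = [[15, -6, -2], [-6, 4, 2], [-2, 2, 2]].
Symmetric row and column elimination reduces A to a congruent diagonal form with pivots 15, 8/5, 5/6.
So there are 3 positive pivots.
Hence Q is positive definite.

positive definite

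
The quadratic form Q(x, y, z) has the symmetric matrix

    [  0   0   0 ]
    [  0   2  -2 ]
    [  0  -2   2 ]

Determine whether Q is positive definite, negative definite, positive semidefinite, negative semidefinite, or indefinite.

Row-reducing A symmetrically gives the diagonal entries 0, 2, 0.
Counting signs: 1 positive, 2 zero.
Hence Q is positive semidefinite.

positive semidefinite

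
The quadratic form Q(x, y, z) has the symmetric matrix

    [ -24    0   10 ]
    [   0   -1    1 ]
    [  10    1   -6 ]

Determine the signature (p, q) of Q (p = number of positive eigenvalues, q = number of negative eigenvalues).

Symmetric row and column elimination reduces A to a congruent diagonal form with pivots -24, -1, -5/6.
Counting signs: 3 negative.

(0, 3)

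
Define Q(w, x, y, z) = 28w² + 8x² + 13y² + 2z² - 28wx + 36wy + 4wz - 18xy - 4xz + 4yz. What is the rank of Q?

4

The associated matrix is A = [[28, -14, 18, 2], [-14, 8, -9, -2], [18, -9, 13, 2], [2, -2, 2, 2]].
An LDLᵀ factorisation of A has diagonal entries 28, 1, 10/7, 1/2.
So there are 4 positive pivots.
The rank is the number of nonzero pivots: 4.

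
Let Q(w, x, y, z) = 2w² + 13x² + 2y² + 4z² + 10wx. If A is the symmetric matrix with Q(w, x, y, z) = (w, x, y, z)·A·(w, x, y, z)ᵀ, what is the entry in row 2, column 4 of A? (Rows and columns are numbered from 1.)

0

The coefficient of x·z in Q is 0. For a symmetric A this equals A[2,4] + A[4,2] = 2·A[2,4].
So A[2,4] = 0/2 = 0.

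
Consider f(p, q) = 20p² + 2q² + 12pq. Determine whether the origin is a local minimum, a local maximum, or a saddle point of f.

local minimum

The Hessian at the origin is H = [[40, 12], [12, 4]].
det H = 40·4 − (12)² = 16 > 0 and H[1,1] = 40 > 0, so H is positive definite.
Therefore the origin is a local minimum.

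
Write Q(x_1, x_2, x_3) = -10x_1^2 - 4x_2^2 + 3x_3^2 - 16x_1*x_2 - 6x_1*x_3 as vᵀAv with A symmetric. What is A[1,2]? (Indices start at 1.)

The coefficient of x_1·x_2 in Q is -16. For a symmetric A this equals A[1,2] + A[2,1] = 2·A[1,2].
So A[1,2] = -16/2 = -8.

-8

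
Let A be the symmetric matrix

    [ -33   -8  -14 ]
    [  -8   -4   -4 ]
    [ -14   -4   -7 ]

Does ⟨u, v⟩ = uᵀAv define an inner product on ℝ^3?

An LDLᵀ factorisation of A has diagonal entries -33, -68/33, -15/17.
Counting signs: 3 negative.
Hence Q is negative definite.
⟨·,·⟩ is an inner product exactly when A is positive definite.

no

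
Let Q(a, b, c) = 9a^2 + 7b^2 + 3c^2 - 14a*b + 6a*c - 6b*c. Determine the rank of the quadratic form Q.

Write A = [[9, -7, 3], [-7, 7, -3], [3, -3, 3]].
Row-reducing A symmetrically gives the diagonal entries 9, 14/9, 12/7.
So there are 3 positive pivots.
The rank is the number of nonzero pivots: 3.

3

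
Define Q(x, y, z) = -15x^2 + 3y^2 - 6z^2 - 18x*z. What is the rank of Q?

3

The symmetric matrix is A = [[-15, 0, -9], [0, 3, 0], [-9, 0, -6]].
Symmetric row and column elimination reduces A to a congruent diagonal form with pivots -15, 3, -3/5.
So there are 1 positive, 2 negative pivots.
The rank is the number of nonzero pivots: 3.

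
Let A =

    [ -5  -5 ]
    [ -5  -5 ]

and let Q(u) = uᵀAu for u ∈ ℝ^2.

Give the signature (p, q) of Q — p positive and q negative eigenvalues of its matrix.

Applying the same elementary operations to the rows and columns of A produces a congruent diagonal matrix with entries -5, 0.
That gives 1 negative, 1 zero pivots.

(0, 1)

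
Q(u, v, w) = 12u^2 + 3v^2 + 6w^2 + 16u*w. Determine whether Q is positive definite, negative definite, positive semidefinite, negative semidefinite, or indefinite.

positive definite

The symmetric matrix of Q is A = [[12, 0, 8], [0, 3, 0], [8, 0, 6]].
Leading principal minors: Δ_1 = 12, Δ_2 = 36, Δ_3 = 24.
All leading principal minors are positive, so by Sylvester's criterion Q is positive definite.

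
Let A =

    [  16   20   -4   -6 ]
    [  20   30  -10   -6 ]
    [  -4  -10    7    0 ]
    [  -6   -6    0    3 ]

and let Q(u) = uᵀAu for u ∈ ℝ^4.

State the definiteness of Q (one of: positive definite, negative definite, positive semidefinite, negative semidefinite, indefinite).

Symmetric row and column elimination reduces A to a congruent diagonal form with pivots 16, 5, 1, 3/10.
So there are 4 positive pivots.
Hence Q is positive definite.

positive definite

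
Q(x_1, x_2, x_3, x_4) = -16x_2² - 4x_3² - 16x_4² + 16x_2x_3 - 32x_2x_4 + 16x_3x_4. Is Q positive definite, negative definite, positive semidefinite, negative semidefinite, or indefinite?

negative semidefinite

Write A = [[0, 0, 0, 0], [0, -16, 8, -16], [0, 8, -4, 8], [0, -16, 8, -16]].
Symmetric row and column elimination reduces A to a congruent diagonal form with pivots 0, -16, 0, 0.
Counting signs: 1 negative, 3 zero.
Hence Q is negative semidefinite.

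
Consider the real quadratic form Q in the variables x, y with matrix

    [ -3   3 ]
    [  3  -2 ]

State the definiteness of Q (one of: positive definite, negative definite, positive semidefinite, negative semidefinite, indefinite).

indefinite

Applying the same elementary operations to the rows and columns of A produces a congruent diagonal matrix with entries -3, 1.
That gives 1 positive, 1 negative pivots.
Hence Q is indefinite.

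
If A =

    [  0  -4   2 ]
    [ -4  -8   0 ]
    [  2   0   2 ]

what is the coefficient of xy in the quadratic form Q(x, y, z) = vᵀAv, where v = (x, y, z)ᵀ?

-8

The coefficient of xy is A[1,2] + A[2,1] = 2·(-4) = -8.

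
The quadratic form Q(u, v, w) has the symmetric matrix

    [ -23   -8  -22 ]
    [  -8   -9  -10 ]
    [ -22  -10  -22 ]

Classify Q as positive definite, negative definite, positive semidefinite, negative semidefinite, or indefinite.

negative definite

Symmetric row and column elimination reduces A to a congruent diagonal form with pivots -23, -143/23, -10/143.
So there are 3 negative pivots.
Hence Q is negative definite.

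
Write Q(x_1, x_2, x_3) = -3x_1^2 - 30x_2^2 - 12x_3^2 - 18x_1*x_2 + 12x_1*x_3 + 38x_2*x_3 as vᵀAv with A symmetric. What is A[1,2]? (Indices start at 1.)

The coefficient of x_1·x_2 in Q is -18. For a symmetric A this equals A[1,2] + A[2,1] = 2·A[1,2].
So A[1,2] = -18/2 = -9.

-9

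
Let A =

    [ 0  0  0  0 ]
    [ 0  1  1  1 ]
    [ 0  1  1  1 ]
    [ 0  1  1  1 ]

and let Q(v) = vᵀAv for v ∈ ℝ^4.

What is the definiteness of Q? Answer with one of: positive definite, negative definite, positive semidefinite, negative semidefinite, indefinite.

Symmetric row and column elimination reduces A to a congruent diagonal form with pivots 0, 1, 0, 0.
That gives 1 positive, 3 zero pivots.
Hence Q is positive semidefinite.

positive semidefinite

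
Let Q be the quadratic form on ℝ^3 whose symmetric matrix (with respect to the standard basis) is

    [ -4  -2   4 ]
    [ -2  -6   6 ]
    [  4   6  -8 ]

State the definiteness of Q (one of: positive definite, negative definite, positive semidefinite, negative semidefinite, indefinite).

negative definite

Applying the same elementary operations to the rows and columns of A produces a congruent diagonal matrix with entries -4, -5, -4/5.
That gives 3 negative pivots.
Hence Q is negative definite.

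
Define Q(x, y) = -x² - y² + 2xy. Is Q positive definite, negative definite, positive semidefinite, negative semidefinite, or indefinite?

negative semidefinite

The associated matrix is A = [[-1, 1], [1, -1]].
Row-reducing A symmetrically gives the diagonal entries -1, 0.
That gives 1 negative, 1 zero pivots.
Hence Q is negative semidefinite.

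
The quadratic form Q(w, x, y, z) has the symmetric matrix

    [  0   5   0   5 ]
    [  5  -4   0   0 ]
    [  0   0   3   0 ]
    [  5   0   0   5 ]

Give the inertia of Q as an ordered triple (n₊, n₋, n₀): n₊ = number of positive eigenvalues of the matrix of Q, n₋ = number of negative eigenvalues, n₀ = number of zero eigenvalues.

By Sylvester's law of inertia any congruent diagonalization of A has 3 positive, 1 negative and 0 zero entries.

(3, 1, 0)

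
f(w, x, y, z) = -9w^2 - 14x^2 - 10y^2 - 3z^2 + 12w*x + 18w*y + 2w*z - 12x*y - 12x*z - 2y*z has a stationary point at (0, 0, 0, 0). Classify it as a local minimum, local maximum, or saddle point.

local maximum

The Hessian at the origin is H = [[-18, 12, 18, 2], [12, -28, -12, -12], [18, -12, -20, -2], [2, -12, -2, -6]].
Symmetric row and column elimination reduces H to a congruent diagonal form with pivots -18, -20, -2, -4/45.
So there are 4 negative pivots.
H is negative definite, so the origin is a strict local maximum.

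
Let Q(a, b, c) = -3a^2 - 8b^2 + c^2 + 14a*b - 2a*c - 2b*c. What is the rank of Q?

2

Write A = [[-3, 7, -1], [7, -8, -1], [-1, -1, 1]].
Symmetric row and column elimination reduces A to a congruent diagonal form with pivots -3, 25/3, 0.
That gives 1 positive, 1 negative, 1 zero pivots.
The rank is the number of nonzero pivots: 2.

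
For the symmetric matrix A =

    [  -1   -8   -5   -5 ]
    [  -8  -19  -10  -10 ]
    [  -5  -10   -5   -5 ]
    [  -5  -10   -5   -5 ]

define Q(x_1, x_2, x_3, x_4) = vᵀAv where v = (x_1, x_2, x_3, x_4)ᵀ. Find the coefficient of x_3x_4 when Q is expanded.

-10

The coefficient of x_3x_4 is A[3,4] + A[4,3] = 2·(-5) = -10.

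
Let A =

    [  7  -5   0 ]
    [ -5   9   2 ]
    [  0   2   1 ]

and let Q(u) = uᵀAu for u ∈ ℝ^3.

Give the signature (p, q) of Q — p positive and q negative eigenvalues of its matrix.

(3, 0)

Congruent diagonalization of A (simultaneous row and column reduction) yields pivots 7, 38/7, 5/19.
That gives 3 positive pivots.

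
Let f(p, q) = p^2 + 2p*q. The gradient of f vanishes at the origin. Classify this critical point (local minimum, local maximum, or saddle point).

saddle point

The Hessian at the origin is H = [[2, 2], [2, 0]].
det H = 2·0 − (2)² = -4 < 0, so H is indefinite.
Therefore the origin is a saddle point.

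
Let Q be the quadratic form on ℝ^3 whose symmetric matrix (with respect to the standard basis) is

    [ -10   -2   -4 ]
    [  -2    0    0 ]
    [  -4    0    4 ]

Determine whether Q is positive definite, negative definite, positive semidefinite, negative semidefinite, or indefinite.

indefinite

Congruent diagonalization of A (simultaneous row and column reduction) yields pivots -10, 2/5, 4.
That gives 2 positive, 1 negative pivots.
Hence Q is indefinite.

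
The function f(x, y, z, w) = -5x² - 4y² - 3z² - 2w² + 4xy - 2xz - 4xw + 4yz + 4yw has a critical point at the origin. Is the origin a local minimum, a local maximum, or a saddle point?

local maximum

The Hessian at the origin is H = [[-10, 4, -2, -4], [4, -8, 4, 4], [-2, 4, -6, 0], [-4, 4, 0, -4]].
Symmetric row and column elimination reduces H to a congruent diagonal form with pivots -10, -32/5, -4, -1/2.
So there are 4 negative pivots.
H is negative definite, so the origin is a strict local maximum.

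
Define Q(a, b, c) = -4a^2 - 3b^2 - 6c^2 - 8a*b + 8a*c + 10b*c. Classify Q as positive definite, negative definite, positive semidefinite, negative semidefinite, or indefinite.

indefinite

The symmetric matrix is A = [[-4, -4, 4], [-4, -3, 5], [4, 5, -6]].
Symmetric row and column elimination reduces A to a congruent diagonal form with pivots -4, 1, -3.
Counting signs: 1 positive, 2 negative.
Hence Q is indefinite.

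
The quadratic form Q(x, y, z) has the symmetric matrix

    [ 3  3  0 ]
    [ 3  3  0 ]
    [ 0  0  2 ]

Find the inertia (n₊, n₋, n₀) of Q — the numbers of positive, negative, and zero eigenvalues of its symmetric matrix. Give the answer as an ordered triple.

(2, 0, 1)

Congruent diagonalization of A (simultaneous row and column reduction) yields pivots 3, 0, 2.
That gives 2 positive, 1 zero pivots.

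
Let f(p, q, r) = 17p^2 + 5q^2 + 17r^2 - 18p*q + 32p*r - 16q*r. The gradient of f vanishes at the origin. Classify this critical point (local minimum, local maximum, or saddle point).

The Hessian at the origin is H = [[34, -18, 32], [-18, 10, -16], [32, -16, 34]].
An LDLᵀ factorisation of H has diagonal entries 34, 8/17, 2.
That gives 3 positive pivots.
H is positive definite, so the origin is a strict local minimum.

local minimum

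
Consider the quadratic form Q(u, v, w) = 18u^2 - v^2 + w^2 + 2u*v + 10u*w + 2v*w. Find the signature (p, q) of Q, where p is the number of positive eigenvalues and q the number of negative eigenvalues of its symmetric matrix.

(2, 1)

Write A = [[18, 1, 5], [1, -1, 1], [5, 1, 1]].
Row-reducing A symmetrically gives the diagonal entries 18, -19/18, 2/19.
That gives 2 positive, 1 negative pivots.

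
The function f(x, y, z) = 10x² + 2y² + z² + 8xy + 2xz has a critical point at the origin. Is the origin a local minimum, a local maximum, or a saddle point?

local minimum

The Hessian at the origin is H = [[20, 8, 2], [8, 4, 0], [2, 0, 2]].
Symmetric row and column elimination reduces H to a congruent diagonal form with pivots 20, 4/5, 1.
That gives 3 positive pivots.
H is positive definite, so the origin is a strict local minimum.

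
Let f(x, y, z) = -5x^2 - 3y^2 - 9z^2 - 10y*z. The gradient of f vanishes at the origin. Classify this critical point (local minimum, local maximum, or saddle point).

local maximum

The Hessian at the origin is H = [[-10, 0, 0], [0, -6, -10], [0, -10, -18]].
Applying the same elementary operations to the rows and columns of H produces a congruent diagonal matrix with entries -10, -6, -4/3.
Counting signs: 3 negative.
H is negative definite, so the origin is a strict local maximum.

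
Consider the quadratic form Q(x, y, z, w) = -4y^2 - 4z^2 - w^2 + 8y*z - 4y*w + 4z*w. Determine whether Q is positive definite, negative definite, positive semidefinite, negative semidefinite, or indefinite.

The symmetric matrix is A = [[0, 0, 0, 0], [0, -4, 4, -2], [0, 4, -4, 2], [0, -2, 2, -1]].
Congruent diagonalization of A (simultaneous row and column reduction) yields pivots 0, -4, 0, 0.
So there are 1 negative, 3 zero pivots.
Hence Q is negative semidefinite.

negative semidefinite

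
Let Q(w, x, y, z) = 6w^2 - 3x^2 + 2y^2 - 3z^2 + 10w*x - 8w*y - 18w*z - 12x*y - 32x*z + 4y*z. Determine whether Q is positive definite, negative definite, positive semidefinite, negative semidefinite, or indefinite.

indefinite

The symmetric matrix is A = [[6, 5, -4, -9], [5, -3, -6, -16], [-4, -6, 2, 2], [-9, -16, 2, -3]].
Congruent diagonalization of A (simultaneous row and column reduction) yields pivots 6, -43/6, 14/43, -60/7.
Counting signs: 2 positive, 2 negative.
Hence Q is indefinite.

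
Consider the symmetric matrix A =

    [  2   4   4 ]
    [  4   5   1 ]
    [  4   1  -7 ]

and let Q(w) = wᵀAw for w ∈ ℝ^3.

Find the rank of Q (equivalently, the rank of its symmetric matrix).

Symmetric row and column elimination reduces A to a congruent diagonal form with pivots 2, -3, 4/3.
So there are 2 positive, 1 negative pivots.
The rank is the number of nonzero pivots: 3.

3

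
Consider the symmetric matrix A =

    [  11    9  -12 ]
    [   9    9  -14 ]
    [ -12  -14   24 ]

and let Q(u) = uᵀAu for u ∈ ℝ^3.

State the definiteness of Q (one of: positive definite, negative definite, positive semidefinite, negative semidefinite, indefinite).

positive definite

Congruent diagonalization of A (simultaneous row and column reduction) yields pivots 11, 18/11, 2/9.
That gives 3 positive pivots.
Hence Q is positive definite.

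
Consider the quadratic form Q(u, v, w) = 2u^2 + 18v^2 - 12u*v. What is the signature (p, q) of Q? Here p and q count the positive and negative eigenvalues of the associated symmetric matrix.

(1, 0)

The associated matrix is A = [[2, -6, 0], [-6, 18, 0], [0, 0, 0]].
Congruent diagonalization of A (simultaneous row and column reduction) yields pivots 2, 0, 0.
Counting signs: 1 positive, 2 zero.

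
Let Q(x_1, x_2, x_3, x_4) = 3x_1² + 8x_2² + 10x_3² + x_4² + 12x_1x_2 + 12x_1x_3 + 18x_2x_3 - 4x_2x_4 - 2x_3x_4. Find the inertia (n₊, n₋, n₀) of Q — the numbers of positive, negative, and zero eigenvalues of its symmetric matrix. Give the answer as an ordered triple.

(3, 1, 0)

The associated matrix is A = [[3, 6, 6, 0], [6, 8, 9, -2], [6, 9, 10, -1], [0, -2, -1, 1]].
An LDLᵀ factorisation of A has diagonal entries 3, -4, 1/4, 1.
That gives 3 positive, 1 negative pivots.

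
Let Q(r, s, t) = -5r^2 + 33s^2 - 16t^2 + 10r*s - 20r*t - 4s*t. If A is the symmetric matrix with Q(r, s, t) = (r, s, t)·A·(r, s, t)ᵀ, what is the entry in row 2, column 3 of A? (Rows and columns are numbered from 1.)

The coefficient of s·t in Q is -4. For a symmetric A this equals A[2,3] + A[3,2] = 2·A[2,3].
So A[2,3] = -4/2 = -2.

-2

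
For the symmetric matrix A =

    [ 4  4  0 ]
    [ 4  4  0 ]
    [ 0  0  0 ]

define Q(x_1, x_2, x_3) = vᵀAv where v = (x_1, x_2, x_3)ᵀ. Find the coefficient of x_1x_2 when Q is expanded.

The coefficient of x_1x_2 is A[1,2] + A[2,1] = 2·4 = 8.

8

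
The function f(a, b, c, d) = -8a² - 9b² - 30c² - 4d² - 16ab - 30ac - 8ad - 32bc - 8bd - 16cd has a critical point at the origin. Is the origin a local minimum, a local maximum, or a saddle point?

local maximum

The Hessian at the origin is H = [[-16, -16, -30, -8], [-16, -18, -32, -8], [-30, -32, -60, -16], [-8, -8, -16, -8]].
Symmetric row and column elimination reduces H to a congruent diagonal form with pivots -16, -2, -7/4, -24/7.
So there are 4 negative pivots.
H is negative definite, so the origin is a strict local maximum.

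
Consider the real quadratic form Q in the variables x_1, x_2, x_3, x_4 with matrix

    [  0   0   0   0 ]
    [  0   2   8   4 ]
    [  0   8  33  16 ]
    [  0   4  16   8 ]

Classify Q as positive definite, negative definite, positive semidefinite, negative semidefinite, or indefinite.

positive semidefinite

Congruent diagonalization of A (simultaneous row and column reduction) yields pivots 0, 2, 1, 0.
So there are 2 positive, 2 zero pivots.
Hence Q is positive semidefinite.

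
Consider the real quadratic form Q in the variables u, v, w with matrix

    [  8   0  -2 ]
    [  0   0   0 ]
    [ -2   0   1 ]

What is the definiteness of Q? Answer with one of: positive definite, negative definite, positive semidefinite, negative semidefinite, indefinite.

positive semidefinite

Applying the same elementary operations to the rows and columns of A produces a congruent diagonal matrix with entries 8, 0, 1/2.
That gives 2 positive, 1 zero pivots.
Hence Q is positive semidefinite.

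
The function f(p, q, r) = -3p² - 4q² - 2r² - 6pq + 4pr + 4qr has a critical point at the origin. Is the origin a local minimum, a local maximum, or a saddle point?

local maximum

The Hessian at the origin is H = [[-6, -6, 4], [-6, -8, 4], [4, 4, -4]].
Congruent diagonalization of H (simultaneous row and column reduction) yields pivots -6, -2, -4/3.
Counting signs: 3 negative.
H is negative definite, so the origin is a strict local maximum.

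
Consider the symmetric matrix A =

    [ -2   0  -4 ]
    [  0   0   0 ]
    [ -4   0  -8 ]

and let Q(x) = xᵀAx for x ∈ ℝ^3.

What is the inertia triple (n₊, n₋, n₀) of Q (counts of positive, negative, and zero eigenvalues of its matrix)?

Applying the same elementary operations to the rows and columns of A produces a congruent diagonal matrix with entries -2, 0, 0.
So there are 1 negative, 2 zero pivots.

(0, 1, 2)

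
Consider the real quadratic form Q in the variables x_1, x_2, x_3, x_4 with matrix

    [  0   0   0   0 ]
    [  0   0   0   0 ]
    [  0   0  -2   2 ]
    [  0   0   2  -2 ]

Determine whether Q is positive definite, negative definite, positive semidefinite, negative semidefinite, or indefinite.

Symmetric row and column elimination reduces A to a congruent diagonal form with pivots 0, 0, -2, 0.
So there are 1 negative, 3 zero pivots.
Hence Q is negative semidefinite.

negative semidefinite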